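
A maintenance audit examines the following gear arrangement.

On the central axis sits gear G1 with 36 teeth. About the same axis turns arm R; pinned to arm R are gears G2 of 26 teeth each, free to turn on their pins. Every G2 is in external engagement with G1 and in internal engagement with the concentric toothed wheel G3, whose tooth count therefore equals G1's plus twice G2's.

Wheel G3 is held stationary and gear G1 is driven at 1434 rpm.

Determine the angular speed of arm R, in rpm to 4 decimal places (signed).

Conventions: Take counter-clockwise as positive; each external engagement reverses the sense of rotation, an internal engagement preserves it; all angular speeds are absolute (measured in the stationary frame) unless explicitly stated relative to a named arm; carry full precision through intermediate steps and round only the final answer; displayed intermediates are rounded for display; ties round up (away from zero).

+416.3226 rpm

topology: planetary set — G1 36T / G2 26T / G3 88T, arm = carrier (Willis)
normalise by the input: solve with ω_sun = 1, then scale by 1434 rpm
ring teeth: 36 + 2·26 = 88
36(ω_sun−ω_arm) = −88(ω_ring−ω_arm),  ω_ring = 0, ω_sun = 1
36(1−ω_arm) = −88(0−ω_arm)  ⇒  124·ω_arm = 36  ⇒  ω_arm = 9/31
scale: ω_arm = 9/31 × 1434 rpm = +416.3226 rpm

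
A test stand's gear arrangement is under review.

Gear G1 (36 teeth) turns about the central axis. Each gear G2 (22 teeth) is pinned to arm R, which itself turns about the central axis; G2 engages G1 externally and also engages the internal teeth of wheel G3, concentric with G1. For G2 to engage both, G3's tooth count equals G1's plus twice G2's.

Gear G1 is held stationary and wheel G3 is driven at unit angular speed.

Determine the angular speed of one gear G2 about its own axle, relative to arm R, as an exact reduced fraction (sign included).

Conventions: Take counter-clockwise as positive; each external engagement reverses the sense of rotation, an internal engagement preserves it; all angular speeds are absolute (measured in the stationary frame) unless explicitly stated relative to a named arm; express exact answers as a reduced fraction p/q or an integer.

topology: planetary set — G1 36T / G2 22T / G3 80T, arm = carrier (Willis)
ring teeth: 36 + 2·22 = 80
36(ω_sun−ω_arm) = −80(ω_ring−ω_arm),  ω_sun = 0, ω_ring = 1
36(0−ω_arm) = −80(1−ω_arm)  ⇒  116·ω_arm = 80  ⇒  ω_arm = 20/29
sun–planet mesh: 36·(0−20/29) = −22·(ω_p−ω_arm)  ⇒  ω_p−ω_arm = 360/319
exact speed ratio = 360/319

360/319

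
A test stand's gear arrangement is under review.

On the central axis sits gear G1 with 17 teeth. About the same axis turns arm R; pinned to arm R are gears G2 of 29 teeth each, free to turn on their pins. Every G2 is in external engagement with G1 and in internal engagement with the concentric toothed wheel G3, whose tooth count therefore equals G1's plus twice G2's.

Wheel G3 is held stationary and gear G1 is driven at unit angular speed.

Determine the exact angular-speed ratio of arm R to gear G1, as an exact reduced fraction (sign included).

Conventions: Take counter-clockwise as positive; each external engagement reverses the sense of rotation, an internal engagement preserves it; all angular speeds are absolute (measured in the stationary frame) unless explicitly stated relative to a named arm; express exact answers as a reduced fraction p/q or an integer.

17/92

class = planetary set [G3 = 17+2·29 = 75; Willis about the carrier]
ring teeth: 17 + 2·29 = 75
17(ω_sun−ω_arm) = −75(ω_ring−ω_arm),  ω_ring = 0, ω_sun = 1
17(1−ω_arm) = −75(0−ω_arm)  ⇒  92·ω_arm = 17  ⇒  ω_arm = 17/92
ω_out/ω_in = 17/92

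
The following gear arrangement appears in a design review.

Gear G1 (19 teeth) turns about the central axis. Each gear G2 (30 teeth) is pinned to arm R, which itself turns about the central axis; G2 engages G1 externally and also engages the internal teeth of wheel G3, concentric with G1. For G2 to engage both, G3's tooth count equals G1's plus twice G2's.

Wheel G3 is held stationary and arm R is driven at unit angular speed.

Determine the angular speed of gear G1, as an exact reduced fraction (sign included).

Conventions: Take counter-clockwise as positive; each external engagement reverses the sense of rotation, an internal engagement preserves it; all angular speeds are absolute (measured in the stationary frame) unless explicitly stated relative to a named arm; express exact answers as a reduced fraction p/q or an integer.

98/19

planetary set (19T centre, 30T on arm, 79T internal) — Willis relation
ring teeth: 19 + 2·30 = 79
19(ω_sun−ω_arm) = −79(ω_ring−ω_arm),  ω_ring = 0, ω_arm = 1
ω_sun = 1 − (79/19)(0−1) = 98/19
exact speed ratio = 98/19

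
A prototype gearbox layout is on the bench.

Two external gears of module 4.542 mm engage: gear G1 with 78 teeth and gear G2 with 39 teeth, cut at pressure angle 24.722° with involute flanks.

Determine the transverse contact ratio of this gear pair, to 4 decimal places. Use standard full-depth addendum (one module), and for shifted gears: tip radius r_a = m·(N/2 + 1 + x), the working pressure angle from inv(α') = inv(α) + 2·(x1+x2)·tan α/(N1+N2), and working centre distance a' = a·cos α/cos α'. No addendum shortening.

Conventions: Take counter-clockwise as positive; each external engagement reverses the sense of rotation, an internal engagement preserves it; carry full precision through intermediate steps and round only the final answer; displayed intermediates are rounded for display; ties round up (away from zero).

topology: single-mesh involute geometry — m = 4.542, 78T/39T pair
base radii: r_b1 = 160.902888, r_b2 = 80.451444
tip radii: r_a1 = 181.680000, r_a2 = 93.111000
no profile shift: α' = α, a' = a
action lengths: √(r_a1²−r_b1²) = 84.367547, √(r_a2²−r_b2²) = 46.874550
base pitch p_b = π·m·cos α = 12.961316
CR = (84.367547 + 46.874550 − 265.707000·sin 24.72200°)/12.961316 = 1.552251
contact ratio ≈ 1.5523

1.5523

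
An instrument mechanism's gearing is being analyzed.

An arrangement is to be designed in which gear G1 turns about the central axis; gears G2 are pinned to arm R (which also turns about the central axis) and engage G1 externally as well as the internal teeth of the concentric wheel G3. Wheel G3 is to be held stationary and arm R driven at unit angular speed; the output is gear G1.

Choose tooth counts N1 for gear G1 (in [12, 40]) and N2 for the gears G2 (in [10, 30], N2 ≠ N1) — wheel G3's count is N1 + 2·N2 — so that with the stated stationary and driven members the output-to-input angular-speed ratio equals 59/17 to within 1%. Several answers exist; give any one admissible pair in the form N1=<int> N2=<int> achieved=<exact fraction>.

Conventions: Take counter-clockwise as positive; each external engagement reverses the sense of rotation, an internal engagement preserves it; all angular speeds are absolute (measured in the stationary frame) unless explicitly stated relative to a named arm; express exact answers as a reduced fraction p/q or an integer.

N1=34 N2=25 achieved=59/17

class = planetary set [ratio 59/17 wanted; Willis about the carrier]
Willis with ω_ring = 0: ω_sun/ω_arm = (N1+N3)/N1; set equal to 59/17  ⇒  N3/N1 = 59/17 − 1 = 42/17
N3 = N1 + 2·N2  ⇒  N2/N1 = (N3/N1 − 1)/2 = (42/17 − 1)/2 = 25/34
smallest multiple with N1 ≥ 12 and N2 ≥ 10: k = 1  ⇒  N1 = 1·34 = 34, N2 = 1·25 = 25 (N1 ≤ 40, N2 ≤ 30, N2 ≠ N1 ✓), N3 = 34 + 2·25 = 84
check: (N1+N3)/N1 with N1 = 34, N3 = 84 gives 59/17; |achieved − target| = 0 ≤ 59/1700 ✓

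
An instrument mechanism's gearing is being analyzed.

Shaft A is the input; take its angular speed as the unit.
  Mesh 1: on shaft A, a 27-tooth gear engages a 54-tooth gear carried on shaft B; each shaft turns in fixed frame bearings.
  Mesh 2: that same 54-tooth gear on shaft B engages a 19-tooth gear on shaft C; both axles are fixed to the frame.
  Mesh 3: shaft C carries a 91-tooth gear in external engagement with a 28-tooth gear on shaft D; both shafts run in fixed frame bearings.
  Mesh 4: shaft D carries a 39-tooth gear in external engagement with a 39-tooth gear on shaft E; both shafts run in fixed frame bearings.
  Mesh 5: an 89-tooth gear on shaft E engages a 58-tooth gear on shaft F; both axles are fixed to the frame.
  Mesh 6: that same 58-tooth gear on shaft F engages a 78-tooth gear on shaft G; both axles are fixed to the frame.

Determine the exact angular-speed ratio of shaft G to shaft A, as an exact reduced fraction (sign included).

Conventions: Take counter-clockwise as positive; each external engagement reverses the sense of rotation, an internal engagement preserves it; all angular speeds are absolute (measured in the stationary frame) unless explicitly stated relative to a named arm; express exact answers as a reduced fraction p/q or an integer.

class = fixed-axis compound train [6 meshes; 6 ratios multiply, 6 sense flips]
mesh 1 [27T→54T]: running ratio 1/2, sense −
mesh 2 [54T→19T]: running ratio 27/19, sense +
mesh 3 [91T→28T]: running ratio 351/76, sense −
mesh 4 [39T→39T]: running ratio 351/76, sense +
mesh 5 [89T→58T]: running ratio 31239/4408, sense −
mesh 6 [58T→78T]: running ratio 801/152, sense +
ω_out/ω_in = 801/152

801/152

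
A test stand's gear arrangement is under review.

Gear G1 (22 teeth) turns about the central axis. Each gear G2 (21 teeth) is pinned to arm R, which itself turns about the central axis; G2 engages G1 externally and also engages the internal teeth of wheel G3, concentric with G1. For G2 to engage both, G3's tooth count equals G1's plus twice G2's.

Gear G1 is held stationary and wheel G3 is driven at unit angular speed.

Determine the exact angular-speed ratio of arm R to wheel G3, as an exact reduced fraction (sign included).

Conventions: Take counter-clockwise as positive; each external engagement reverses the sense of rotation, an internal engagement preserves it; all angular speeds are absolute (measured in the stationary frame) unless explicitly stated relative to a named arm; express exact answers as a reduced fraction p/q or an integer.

32/43

recognized (axles ride arm R): planetary set, 22/21/64 teeth
ring teeth: 22 + 2·21 = 64
22(ω_sun−ω_arm) = −64(ω_ring−ω_arm),  ω_sun = 0, ω_ring = 1
22(0−ω_arm) = −64(1−ω_arm)  ⇒  86·ω_arm = 64  ⇒  ω_arm = 32/43
ω_out/ω_in = 32/43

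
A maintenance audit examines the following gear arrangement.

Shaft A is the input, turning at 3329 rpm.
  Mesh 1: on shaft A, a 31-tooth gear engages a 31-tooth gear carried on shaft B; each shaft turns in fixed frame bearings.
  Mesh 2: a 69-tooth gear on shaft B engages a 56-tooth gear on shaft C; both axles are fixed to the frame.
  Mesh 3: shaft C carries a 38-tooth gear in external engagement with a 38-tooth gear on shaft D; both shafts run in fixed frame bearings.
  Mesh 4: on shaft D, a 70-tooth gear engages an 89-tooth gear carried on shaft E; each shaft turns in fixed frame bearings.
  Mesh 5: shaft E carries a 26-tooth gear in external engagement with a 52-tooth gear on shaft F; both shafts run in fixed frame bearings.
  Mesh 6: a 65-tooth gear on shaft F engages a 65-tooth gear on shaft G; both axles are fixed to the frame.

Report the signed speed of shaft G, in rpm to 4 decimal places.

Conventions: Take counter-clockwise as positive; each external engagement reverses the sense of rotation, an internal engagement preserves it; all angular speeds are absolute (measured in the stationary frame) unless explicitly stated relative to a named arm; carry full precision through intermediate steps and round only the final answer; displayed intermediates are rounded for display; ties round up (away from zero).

+1613.0688 rpm

topology: fixed-axis compound train — 6 meshes, A→G
mesh 1 [31T→31T]: ω = 3329.0000×31/31 = 3329.0000 rpm, sense flips to −
mesh 2 [69T→56T]: ω = 3329.0000×69/56 = 4101.8036 rpm, sense flips to +
mesh 3 [38T→38T]: ω = 4101.8036×38/38 = 4101.8036 rpm, sense flips to −
mesh 4 [70T→89T]: ω = 4101.8036×70/89 = 3226.1376 rpm, sense flips to +
mesh 5 [26T→52T]: ω = 3226.1376×26/52 = 1613.0688 rpm, sense flips to −
mesh 6 [65T→65T]: ω = 1613.0688×65/65 = 1613.0688 rpm, sense flips to +
signed output speed = +1613.0688 rpm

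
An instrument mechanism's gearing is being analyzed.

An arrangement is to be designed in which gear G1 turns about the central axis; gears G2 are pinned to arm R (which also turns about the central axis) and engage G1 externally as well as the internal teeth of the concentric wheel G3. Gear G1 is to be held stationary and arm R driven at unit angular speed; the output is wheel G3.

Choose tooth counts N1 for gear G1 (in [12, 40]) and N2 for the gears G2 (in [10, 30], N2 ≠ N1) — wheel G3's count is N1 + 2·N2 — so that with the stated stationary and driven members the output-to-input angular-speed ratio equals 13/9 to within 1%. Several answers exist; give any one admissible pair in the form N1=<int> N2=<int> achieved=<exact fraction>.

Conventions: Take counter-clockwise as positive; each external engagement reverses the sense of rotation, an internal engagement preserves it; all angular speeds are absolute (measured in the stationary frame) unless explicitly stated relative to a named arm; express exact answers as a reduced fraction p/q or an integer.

N1=16 N2=10 achieved=13/9

topology: planetary set — design target 13/9, arm = carrier (Willis)
Willis with ω_sun = 0: ω_ring/ω_arm = (N1+N3)/N3; set equal to 13/9  ⇒  N3/N1 = 1/(13/9 − 1) = 9/4
N3 = N1 + 2·N2  ⇒  N2/N1 = (N3/N1 − 1)/2 = (9/4 − 1)/2 = 5/8
smallest multiple with N1 ≥ 12 and N2 ≥ 10: k = 2  ⇒  N1 = 2·8 = 16, N2 = 2·5 = 10 (N1 ≤ 40, N2 ≤ 30, N2 ≠ N1 ✓), N3 = 16 + 2·10 = 36
check: (N1+N3)/N3 with N1 = 16, N3 = 36 gives 13/9; |achieved − target| = 0 ≤ 13/900 ✓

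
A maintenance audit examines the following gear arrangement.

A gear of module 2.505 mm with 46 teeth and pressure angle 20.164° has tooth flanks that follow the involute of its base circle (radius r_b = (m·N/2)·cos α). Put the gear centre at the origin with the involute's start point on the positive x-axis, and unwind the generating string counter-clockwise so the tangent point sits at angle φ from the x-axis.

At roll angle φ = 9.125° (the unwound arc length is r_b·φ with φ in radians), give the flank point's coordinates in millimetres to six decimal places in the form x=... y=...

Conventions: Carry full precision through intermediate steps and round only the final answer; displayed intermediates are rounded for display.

x=54.765316 y=0.072640

recognized (one wheel, involute flank): single-mesh tooth geometry, m = 2.505, N = 46
pitch radius r_p = m·N/2 = 2.505·46/2 = 57.615000
base radius r_b = r_p·cos α = 57.615000·cos 20.164° = 54.083765
roll angle φ = 9.125° = 0.15926129 rad
x = r_b·(cos φ + φ·sin φ) = 54.765316
y = r_b·(sin φ − φ·cos φ) = 0.072640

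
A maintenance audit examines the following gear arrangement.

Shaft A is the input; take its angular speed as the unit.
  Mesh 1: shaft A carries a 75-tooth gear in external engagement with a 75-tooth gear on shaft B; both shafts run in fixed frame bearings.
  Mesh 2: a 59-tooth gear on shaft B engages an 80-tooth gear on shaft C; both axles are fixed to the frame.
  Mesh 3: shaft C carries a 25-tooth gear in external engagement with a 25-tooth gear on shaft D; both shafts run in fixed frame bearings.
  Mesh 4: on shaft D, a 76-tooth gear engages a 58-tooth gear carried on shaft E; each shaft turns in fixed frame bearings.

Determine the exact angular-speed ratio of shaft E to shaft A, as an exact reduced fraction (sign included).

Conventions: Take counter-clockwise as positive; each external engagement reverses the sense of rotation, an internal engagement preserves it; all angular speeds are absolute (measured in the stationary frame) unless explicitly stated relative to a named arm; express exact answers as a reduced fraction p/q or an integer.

class = fixed-axis compound train [4 meshes; 4 ratios multiply, 4 sense flips]
mesh 1 [75T→75T]: running ratio 1, sense −
mesh 2 [59T→80T]: running ratio 59/80, sense +
mesh 3 [25T→25T]: running ratio 59/80, sense −
mesh 4 [76T→58T]: running ratio 1121/1160, sense +
ω_out/ω_in = 1121/1160

1121/1160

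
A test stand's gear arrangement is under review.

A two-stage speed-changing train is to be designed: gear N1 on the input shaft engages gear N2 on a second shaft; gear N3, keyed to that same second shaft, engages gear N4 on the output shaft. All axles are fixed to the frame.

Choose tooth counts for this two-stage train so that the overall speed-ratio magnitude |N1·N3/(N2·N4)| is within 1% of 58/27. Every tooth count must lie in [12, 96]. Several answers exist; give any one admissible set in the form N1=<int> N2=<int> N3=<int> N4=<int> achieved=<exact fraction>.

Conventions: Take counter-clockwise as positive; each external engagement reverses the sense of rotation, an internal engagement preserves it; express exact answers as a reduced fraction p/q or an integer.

N1=16 N2=12 N3=29 N4=18 achieved=58/27

class = fixed-axis compound train [2-stage, 58/27 wanted]
target = 58/27 in lowest terms: an exact hit needs N1·N3 = k·58 and N2·N4 = k·27 for one integer k, every count in [12, 96]; additionally prefer no 1:1 stage (N1 ≠ N2, N3 ≠ N4)
k = 1…7: no 1:1-free in-range split of k·58 and k·27 into factor pairs; take k = 8
k = 8: N1·N3 = 464 = 16·29, N2·N4 = 216 = 12·18
achieved = 16·29/(12·18) = 58/27; |achieved − target| = 0 ≤ 29/1350 ✓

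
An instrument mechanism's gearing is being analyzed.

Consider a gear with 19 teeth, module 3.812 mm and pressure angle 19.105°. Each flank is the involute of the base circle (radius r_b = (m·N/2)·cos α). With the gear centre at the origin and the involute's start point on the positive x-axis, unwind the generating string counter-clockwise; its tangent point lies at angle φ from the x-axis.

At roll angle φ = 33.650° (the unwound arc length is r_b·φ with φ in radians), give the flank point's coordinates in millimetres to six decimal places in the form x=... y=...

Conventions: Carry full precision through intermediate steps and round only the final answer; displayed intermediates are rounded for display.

topology: single-mesh involute geometry — m = 3.812, N = 19
pitch radius r_p = m·N/2 = 3.812·19/2 = 36.214000
base radius r_b = r_p·cos α = 36.214000·cos 19.105° = 34.219346
roll angle φ = 33.650° = 0.58730329 rad
x = r_b·(cos φ + φ·sin φ) = 39.621672
y = r_b·(sin φ − φ·cos φ) = 2.231944

x=39.621672 y=2.231944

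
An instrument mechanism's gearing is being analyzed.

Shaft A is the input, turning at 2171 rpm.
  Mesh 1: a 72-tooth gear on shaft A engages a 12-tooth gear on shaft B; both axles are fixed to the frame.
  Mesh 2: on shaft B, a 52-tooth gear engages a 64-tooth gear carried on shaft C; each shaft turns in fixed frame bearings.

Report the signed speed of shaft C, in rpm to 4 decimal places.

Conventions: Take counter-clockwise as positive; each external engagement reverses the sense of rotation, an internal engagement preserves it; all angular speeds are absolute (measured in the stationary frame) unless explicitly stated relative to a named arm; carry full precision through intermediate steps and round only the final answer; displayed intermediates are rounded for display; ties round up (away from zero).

recognized (3 fixed axles, 2 meshes): fixed-axis compound train
mesh 1 [72T→12T]: ω = 2171.0000×72/12 = 13026.0000 rpm, sense flips to −
mesh 2 [52T→64T]: ω = 13026.0000×52/64 = 10583.6250 rpm, sense flips to +
signed output speed = +10583.6250 rpm

+10583.6250 rpm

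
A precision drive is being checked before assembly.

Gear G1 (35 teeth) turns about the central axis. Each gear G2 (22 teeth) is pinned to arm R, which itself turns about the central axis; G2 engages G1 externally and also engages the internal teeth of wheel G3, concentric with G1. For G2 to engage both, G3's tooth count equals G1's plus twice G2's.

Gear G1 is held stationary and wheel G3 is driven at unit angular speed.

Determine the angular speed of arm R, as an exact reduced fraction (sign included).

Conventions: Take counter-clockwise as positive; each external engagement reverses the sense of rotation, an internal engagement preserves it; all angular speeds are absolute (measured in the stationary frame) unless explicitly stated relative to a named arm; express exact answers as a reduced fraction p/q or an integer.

topology: planetary set — G1 35T / G2 22T / G3 79T, arm = carrier (Willis)
ring teeth: 35 + 2·22 = 79
35(ω_sun−ω_arm) = −79(ω_ring−ω_arm),  ω_sun = 0, ω_ring = 1
35(0−ω_arm) = −79(1−ω_arm)  ⇒  114·ω_arm = 79  ⇒  ω_arm = 79/114
exact speed ratio = 79/114

79/114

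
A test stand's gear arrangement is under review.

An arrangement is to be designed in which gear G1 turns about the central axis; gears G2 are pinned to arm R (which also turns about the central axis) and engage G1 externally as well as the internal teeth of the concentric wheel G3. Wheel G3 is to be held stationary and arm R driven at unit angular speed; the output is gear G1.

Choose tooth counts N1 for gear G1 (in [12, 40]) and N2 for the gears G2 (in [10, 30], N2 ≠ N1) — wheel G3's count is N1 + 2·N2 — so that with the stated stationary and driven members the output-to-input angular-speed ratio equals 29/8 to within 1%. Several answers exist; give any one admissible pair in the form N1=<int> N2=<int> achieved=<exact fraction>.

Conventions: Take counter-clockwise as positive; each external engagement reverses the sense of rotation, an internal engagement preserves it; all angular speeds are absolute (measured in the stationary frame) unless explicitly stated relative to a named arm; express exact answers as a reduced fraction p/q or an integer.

N1=16 N2=13 achieved=29/8

class = planetary set [ratio 29/8 wanted; Willis about the carrier]
Willis with ω_ring = 0: ω_sun/ω_arm = (N1+N3)/N1; set equal to 29/8  ⇒  N3/N1 = 29/8 − 1 = 21/8
N3 = N1 + 2·N2  ⇒  N2/N1 = (N3/N1 − 1)/2 = (21/8 − 1)/2 = 13/16
smallest multiple with N1 ≥ 12 and N2 ≥ 10: k = 1  ⇒  N1 = 1·16 = 16, N2 = 1·13 = 13 (N1 ≤ 40, N2 ≤ 30, N2 ≠ N1 ✓), N3 = 16 + 2·13 = 42
check: (N1+N3)/N1 with N1 = 16, N3 = 42 gives 29/8; |achieved − target| = 0 ≤ 29/800 ✓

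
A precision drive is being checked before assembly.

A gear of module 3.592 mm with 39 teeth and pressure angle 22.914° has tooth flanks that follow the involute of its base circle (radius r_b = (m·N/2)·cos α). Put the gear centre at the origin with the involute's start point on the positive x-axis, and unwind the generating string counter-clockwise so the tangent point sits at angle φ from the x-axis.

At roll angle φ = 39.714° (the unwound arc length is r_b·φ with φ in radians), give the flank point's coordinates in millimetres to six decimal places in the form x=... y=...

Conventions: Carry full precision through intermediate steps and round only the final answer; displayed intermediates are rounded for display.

single-mesh involute tooth geometry (39T wheel at module 3.592)
pitch radius r_p = m·N/2 = 3.592·39/2 = 70.044000
base radius r_b = r_p·cos α = 70.044000·cos 22.914° = 64.516849
roll angle φ = 39.714° = 0.69314006 rad
x = r_b·(cos φ + φ·sin φ) = 78.202763
y = r_b·(sin φ − φ·cos φ) = 6.823453

x=78.202763 y=6.823453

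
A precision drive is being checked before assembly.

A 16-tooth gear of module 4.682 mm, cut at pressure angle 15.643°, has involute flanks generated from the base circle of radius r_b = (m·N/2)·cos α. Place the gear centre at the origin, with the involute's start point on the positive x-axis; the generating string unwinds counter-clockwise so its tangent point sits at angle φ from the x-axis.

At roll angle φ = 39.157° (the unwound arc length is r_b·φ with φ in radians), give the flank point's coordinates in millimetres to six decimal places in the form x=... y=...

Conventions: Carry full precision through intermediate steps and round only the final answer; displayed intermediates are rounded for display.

x=43.533472 y=3.661403

recognized (one wheel, involute flank): single-mesh tooth geometry, m = 4.682, N = 16
pitch radius r_p = m·N/2 = 4.682·16/2 = 37.456000
base radius r_b = r_p·cos α = 37.456000·cos 15.643° = 36.068647
roll angle φ = 39.157° = 0.68341858 rad
x = r_b·(cos φ + φ·sin φ) = 43.533472
y = r_b·(sin φ − φ·cos φ) = 3.661403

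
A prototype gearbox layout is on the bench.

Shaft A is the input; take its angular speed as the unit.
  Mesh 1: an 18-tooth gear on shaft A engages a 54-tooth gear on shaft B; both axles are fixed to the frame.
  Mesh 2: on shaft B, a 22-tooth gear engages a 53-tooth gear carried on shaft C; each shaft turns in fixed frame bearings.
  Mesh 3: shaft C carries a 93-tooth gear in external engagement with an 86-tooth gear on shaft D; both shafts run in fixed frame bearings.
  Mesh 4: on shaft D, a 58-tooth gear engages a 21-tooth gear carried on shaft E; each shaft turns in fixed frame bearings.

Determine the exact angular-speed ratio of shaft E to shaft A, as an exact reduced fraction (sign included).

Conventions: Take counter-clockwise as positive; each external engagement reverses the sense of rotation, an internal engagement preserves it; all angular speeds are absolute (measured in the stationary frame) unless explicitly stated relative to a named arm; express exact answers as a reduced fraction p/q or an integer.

class = fixed-axis compound train [4 meshes; 4 ratios multiply, 4 sense flips]
mesh 1 [18T→54T]: running ratio 1/3, sense −
mesh 2 [22T→53T]: running ratio 22/159, sense +
mesh 3 [93T→86T]: running ratio 341/2279, sense −
mesh 4 [58T→21T]: running ratio 19778/47859, sense +
ω_out/ω_in = 19778/47859

19778/47859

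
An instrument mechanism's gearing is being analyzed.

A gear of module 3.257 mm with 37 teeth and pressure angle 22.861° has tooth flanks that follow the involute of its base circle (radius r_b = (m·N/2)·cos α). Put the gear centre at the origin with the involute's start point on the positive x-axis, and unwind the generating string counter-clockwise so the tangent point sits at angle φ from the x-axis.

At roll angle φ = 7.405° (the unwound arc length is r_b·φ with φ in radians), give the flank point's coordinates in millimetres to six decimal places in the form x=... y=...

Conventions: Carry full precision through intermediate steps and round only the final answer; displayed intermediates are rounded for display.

class = single-mesh tooth geometry [base-circle involute, m = 3.257, 37T]
pitch radius r_p = m·N/2 = 3.257·37/2 = 60.254500
base radius r_b = r_p·cos α = 60.254500·cos 22.861° = 55.521513
roll angle φ = 7.405° = 0.12924163 rad
x = r_b·(cos φ + φ·sin φ) = 55.983277
y = r_b·(sin φ − φ·cos φ) = 0.039886

x=55.983277 y=0.039886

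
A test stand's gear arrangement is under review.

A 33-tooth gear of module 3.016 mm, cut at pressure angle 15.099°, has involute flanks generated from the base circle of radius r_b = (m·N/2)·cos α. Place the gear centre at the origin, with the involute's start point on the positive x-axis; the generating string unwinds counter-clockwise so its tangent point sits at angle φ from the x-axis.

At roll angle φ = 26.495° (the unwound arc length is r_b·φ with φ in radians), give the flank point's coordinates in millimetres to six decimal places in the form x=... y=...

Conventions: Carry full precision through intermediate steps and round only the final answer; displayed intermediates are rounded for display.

x=52.911635 y=1.550046

topology: single-mesh involute geometry — m = 3.016, N = 33
pitch radius r_p = m·N/2 = 3.016·33/2 = 49.764000
base radius r_b = r_p·cos α = 49.764000·cos 15.099° = 48.046006
roll angle φ = 26.495° = 0.46242499 rad
x = r_b·(cos φ + φ·sin φ) = 52.911635
y = r_b·(sin φ − φ·cos φ) = 1.550046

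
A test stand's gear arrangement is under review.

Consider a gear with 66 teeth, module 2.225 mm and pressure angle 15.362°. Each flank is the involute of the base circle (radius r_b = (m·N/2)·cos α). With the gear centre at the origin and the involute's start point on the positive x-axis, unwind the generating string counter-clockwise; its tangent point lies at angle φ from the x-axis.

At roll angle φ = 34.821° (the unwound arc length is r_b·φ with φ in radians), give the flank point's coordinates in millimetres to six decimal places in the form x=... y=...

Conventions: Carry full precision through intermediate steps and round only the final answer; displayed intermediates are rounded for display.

x=82.694096 y=5.104481

topology: single-mesh involute geometry — m = 2.225, N = 66
pitch radius r_p = m·N/2 = 2.225·66/2 = 73.425000
base radius r_b = r_p·cos α = 73.425000·cos 15.362° = 70.801621
roll angle φ = 34.821° = 0.60774110 rad
x = r_b·(cos φ + φ·sin φ) = 82.694096
y = r_b·(sin φ − φ·cos φ) = 5.104481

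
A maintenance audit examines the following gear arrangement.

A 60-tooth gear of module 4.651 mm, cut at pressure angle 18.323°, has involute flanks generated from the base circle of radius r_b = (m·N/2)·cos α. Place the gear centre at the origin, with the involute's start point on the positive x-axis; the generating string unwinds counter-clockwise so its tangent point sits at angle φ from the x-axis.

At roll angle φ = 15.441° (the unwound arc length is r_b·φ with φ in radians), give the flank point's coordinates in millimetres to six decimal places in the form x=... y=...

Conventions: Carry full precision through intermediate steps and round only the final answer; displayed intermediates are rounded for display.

x=137.178770 y=0.857927

single-mesh involute tooth geometry (60T wheel at module 4.651)
pitch radius r_p = m·N/2 = 4.651·60/2 = 139.530000
base radius r_b = r_p·cos α = 139.530000·cos 18.323° = 132.455739
roll angle φ = 15.441° = 0.26949629 rad
x = r_b·(cos φ + φ·sin φ) = 137.178770
y = r_b·(sin φ − φ·cos φ) = 0.857927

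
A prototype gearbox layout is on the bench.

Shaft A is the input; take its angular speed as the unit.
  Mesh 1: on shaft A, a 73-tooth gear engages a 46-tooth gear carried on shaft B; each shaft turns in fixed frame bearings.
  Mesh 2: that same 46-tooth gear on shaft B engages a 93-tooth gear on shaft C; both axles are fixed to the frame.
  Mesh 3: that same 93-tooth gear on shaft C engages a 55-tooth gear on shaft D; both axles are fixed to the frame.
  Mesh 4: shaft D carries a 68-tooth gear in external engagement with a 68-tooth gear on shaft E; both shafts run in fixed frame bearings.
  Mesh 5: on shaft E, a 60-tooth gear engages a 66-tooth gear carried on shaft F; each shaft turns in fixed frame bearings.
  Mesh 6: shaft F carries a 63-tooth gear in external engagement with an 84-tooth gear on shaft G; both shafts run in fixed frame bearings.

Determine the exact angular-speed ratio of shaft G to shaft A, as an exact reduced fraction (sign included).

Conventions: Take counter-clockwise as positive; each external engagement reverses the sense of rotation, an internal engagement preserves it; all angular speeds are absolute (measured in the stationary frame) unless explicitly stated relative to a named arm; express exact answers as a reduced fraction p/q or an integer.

class = fixed-axis compound train [6 meshes; 6 ratios multiply, 6 sense flips]
mesh 1 [73T→46T]: running ratio 73/46, sense −
mesh 2 [46T→93T]: running ratio 73/93, sense +
mesh 3 [93T→55T]: running ratio 73/55, sense −
mesh 4 [68T→68T]: running ratio 73/55, sense +
mesh 5 [60T→66T]: running ratio 146/121, sense −
mesh 6 [63T→84T]: running ratio 219/242, sense +
ω_out/ω_in = 219/242

219/242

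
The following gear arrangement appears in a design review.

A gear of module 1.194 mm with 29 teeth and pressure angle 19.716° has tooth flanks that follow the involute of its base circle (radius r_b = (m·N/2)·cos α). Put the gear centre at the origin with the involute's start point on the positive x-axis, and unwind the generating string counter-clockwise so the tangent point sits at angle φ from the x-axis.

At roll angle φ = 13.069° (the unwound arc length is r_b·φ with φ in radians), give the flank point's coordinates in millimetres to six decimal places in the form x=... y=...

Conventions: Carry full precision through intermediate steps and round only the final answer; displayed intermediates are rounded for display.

x=16.716530 y=0.064138

class = single-mesh tooth geometry [base-circle involute, m = 1.194, 29T]
pitch radius r_p = m·N/2 = 1.194·29/2 = 17.313000
base radius r_b = r_p·cos α = 17.313000·cos 19.716° = 16.298049
roll angle φ = 13.069° = 0.22809708 rad
x = r_b·(cos φ + φ·sin φ) = 16.716530
y = r_b·(sin φ − φ·cos φ) = 0.064138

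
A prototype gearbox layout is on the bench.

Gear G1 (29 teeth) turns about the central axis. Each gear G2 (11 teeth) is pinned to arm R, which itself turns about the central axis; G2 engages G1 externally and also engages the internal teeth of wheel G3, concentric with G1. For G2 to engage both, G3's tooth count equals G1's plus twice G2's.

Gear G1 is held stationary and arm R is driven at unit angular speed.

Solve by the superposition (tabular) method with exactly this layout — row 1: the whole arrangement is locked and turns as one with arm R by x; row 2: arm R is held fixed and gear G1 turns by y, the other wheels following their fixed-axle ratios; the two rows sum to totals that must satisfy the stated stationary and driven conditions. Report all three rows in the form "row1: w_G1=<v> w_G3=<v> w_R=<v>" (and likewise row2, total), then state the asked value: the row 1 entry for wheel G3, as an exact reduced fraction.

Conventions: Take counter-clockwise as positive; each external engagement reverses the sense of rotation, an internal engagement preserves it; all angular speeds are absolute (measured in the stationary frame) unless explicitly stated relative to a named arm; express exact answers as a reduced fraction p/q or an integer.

row1: w_G1=1 w_G3=1 w_R=1
row2: w_G1=-1 w_G3=29/51 w_R=0
total: w_G1=0 w_G3=80/51 w_R=1
asked value: 1

class = planetary set [G3 = 29+2·11 = 51; Willis about the carrier]
row 1 — lock + rotate with arm: ω_sun = ω_ring = ω_arm = x
row 2 (arm held, sun turns y): ω_ring = −(29/51)·y, ω_arm = 0
boundary: total ω_sun = x + y = 0 and total ω_arm = x = 1  ⇒  y = -1, x = 1
row 2 ring = −(29/51)·(-1) = 29/51
totals (row 1 + row 2): sun 1 + (-1) = 0, ring 1 + 29/51 = 80/51, arm 1 + 0 = 1
asked cell (row1, ring) = 1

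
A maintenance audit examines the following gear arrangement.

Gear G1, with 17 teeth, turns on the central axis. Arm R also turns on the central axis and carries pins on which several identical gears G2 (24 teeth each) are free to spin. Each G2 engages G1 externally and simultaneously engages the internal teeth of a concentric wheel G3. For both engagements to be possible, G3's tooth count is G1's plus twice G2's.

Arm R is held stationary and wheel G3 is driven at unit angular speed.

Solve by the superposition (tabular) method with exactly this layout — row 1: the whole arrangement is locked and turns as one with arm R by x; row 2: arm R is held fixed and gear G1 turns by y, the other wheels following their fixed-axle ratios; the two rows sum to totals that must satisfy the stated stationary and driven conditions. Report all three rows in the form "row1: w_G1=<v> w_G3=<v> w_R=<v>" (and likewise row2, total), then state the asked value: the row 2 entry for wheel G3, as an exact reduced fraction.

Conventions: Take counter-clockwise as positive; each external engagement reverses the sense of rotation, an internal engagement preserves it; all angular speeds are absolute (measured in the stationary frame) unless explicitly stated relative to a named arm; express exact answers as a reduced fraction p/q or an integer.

row1: w_G1=0 w_G3=0 w_R=0
row2: w_G1=-65/17 w_G3=1 w_R=0
total: w_G1=-65/17 w_G3=1 w_R=0
asked value: 1

topology: planetary set — G1 17T / G2 24T / G3 65T, arm = carrier (Willis)
superposition row 1 [locked train]: every member turns x
row 2 — arm fixed, fixed-axis ratios: sun y, ring −(17/65)·y, arm 0
boundary: total ω_arm = x = 0 and total ω_ring = x − (17/65)·y = 1  ⇒  y = -65/17, x = 0
row 2 ring = −(17/65)·(-65/17) = 1
totals (row 1 + row 2): sun 0 + (-65/17) = -65/17, ring 0 + 1 = 1, arm 0 + 0 = 0
asked cell (row2, ring) = 1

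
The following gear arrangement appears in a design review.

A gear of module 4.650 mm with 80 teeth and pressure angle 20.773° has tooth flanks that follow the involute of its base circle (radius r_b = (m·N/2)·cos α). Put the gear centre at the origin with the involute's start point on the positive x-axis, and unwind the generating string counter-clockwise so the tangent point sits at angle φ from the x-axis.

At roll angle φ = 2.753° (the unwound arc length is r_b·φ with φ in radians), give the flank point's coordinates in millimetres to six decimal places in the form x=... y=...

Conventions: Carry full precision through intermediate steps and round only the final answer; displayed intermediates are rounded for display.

x=174.109317 y=0.006429

single-mesh involute tooth geometry (80T wheel at module 4.650)
pitch radius r_p = m·N/2 = 4.650·80/2 = 186.000000
base radius r_b = r_p·cos α = 186.000000·cos 20.773° = 173.908682
roll angle φ = 2.753° = 0.04804891 rad
x = r_b·(cos φ + φ·sin φ) = 174.109317
y = r_b·(sin φ − φ·cos φ) = 0.006429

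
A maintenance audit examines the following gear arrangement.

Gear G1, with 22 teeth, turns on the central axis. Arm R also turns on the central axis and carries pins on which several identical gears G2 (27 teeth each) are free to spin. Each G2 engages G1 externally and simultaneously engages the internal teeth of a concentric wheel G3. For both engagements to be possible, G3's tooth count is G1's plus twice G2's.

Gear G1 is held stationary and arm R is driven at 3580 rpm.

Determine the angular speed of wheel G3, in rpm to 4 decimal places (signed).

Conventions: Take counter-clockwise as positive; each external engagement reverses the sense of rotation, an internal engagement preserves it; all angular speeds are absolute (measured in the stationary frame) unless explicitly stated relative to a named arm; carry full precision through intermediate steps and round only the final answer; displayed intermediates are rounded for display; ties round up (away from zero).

planetary set (22T centre, 27T on arm, 76T internal) — Willis relation
normalise by the input: solve with ω_arm = 1, then scale by 3580 rpm
ring teeth: 22 + 2·27 = 76
22(ω_sun−ω_arm) = −76(ω_ring−ω_arm),  ω_sun = 0, ω_arm = 1
ω_ring = 1 − (22/76)(0−1) = 49/38
scale: ω_ring = 49/38 × 3580 rpm = +4616.3158 rpm

+4616.3158 rpm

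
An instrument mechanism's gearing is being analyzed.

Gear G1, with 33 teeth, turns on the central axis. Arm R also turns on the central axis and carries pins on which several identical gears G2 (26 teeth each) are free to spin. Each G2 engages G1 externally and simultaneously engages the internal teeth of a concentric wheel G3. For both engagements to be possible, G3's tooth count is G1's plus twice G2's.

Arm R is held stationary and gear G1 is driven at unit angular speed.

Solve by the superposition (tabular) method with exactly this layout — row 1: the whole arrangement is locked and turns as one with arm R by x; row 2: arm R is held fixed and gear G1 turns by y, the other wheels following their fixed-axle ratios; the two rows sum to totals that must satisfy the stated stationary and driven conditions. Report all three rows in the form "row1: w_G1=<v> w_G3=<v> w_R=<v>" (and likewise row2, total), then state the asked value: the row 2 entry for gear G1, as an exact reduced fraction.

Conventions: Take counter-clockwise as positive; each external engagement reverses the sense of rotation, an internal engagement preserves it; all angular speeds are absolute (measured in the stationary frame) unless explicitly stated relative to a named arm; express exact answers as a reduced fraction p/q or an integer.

row1: w_G1=0 w_G3=0 w_R=0
row2: w_G1=1 w_G3=-33/85 w_R=0
total: w_G1=1 w_G3=-33/85 w_R=0
asked value: 1

recognized (axles ride arm R): planetary set, 33/26/85 teeth
superposition row 1 [locked train]: every member turns x
row 2: sun turns y, ring = −(33/85)·y, arm 0
boundary: total ω_arm = x = 0 and total ω_sun = x + y = 1  ⇒  y = 1, x = 0
row 2 ring = −(33/85)·1 = -33/85
totals (row 1 + row 2): sun 0 + 1 = 1, ring 0 + (-33/85) = -33/85, arm 0 + 0 = 0
asked cell (row2, sun) = 1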